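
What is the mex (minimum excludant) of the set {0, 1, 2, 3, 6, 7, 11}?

4

The values 0, 1, 2, 3 are all present; 4 is the first non-negative integer missing from the set.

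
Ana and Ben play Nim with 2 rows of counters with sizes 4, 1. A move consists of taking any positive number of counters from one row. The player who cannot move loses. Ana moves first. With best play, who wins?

Nim-sum: 4 XOR 1 = 5.
The nim-sum is 5 ≠ 0, so this is an N-position: the player to move can win; Ana has a winning move.

Ana wins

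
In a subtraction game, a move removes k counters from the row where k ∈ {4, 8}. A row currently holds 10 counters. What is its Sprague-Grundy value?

2

Grundy values for subtraction set {4, 8}:
k:     0  1  2  3  4  5  6  7  8  9 10
g(k):  0  0  0  0  1  1  1  1  2  2  2
So g(10) = 2.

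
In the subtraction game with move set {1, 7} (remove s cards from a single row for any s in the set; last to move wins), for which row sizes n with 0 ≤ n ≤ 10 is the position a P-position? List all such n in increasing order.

0, 2, 4, 6, 8, 10

Compute g(0), g(1), … for moves {1, 7}:
g(0) = mex{} = 0
g(1) = mex{0} = 1
g(2) = mex{1} = 0
g(3) = mex{0} = 1
g(4) = mex{1} = 0
g(5) = mex{0} = 1
g(6) = mex{1} = 0
g(7) = mex{0} = 1
g(8) = mex{1} = 0
g(9) = mex{0} = 1
g(10) = mex{1} = 0
The P-positions (g = 0) in 0..10 are 0, 2, 4, 6, 8, 10.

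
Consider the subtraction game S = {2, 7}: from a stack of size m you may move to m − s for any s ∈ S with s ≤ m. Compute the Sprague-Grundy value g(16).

1

Build the Grundy sequence with g(k) = mex{g(k−s) : s ∈ {2, 7}, s ≤ k}:
k:     0  1  2  3  4  5  6  7  8  9 10 11 12 13 14 15 16
g(k):  0  0  1  1  0  0  1  1  2  0  0  1  1  0  0  1  1
So g(16) = 1.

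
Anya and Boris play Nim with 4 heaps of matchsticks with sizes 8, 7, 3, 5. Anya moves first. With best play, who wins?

Anya wins

Compute the nim-sum pairwise:
8 ⊕ 7 = 15
15 ⊕ 3 = 12
12 ⊕ 5 = 9
The nim-sum is 9 ≠ 0, so this is an N-position: the player to move can win; Anya has a winning move.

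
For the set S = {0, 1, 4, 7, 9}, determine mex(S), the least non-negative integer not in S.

The values 0, 1 are all present; 2 is the first non-negative integer missing from the set.

2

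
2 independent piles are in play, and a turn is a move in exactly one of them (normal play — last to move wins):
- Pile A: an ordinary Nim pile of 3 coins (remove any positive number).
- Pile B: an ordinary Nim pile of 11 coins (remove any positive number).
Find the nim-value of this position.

Pile A is a plain Nim pile of size 3, so its Grundy value is 3.
Pile B is a plain Nim pile of size 11, so its Grundy value is 11.
The value of a disjunctive sum is the nim-sum of the parts.
Combined value = 3 XOR 11 = 8.

8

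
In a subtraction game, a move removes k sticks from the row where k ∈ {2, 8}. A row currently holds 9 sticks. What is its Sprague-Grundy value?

2

Build the Grundy sequence with g(k) = mex{g(k−s) : s ∈ {2, 8}, s ≤ k}:
k:     0  1  2  3  4  5  6  7  8  9
g(k):  0  0  1  1  0  0  1  1  2  2
So g(9) = 2.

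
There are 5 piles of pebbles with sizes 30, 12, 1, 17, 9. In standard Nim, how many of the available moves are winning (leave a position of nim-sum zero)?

3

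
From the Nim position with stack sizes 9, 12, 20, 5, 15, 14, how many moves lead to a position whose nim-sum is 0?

Compute the nim-sum pairwise:
9 XOR 12 = 5
5 XOR 20 = 17
17 XOR 5 = 20
20 XOR 15 = 27
27 XOR 14 = 21
The overall nim-sum is X = 21. A stack of size p has a winning move iff p XOR X < p (reduce it to p XOR X).
  9: 9 XOR 21 = 28 ≥ 9 — no move.
  12: 12 XOR 21 = 25 ≥ 12 — no move.
  20: 20 XOR 21 = 1 < 20 — winning move (to 1).
  5: 5 XOR 21 = 16 ≥ 5 — no move.
  15: 15 XOR 21 = 26 ≥ 15 — no move.
  14: 14 XOR 21 = 27 ≥ 14 — no move.
That gives 1 winning move.

1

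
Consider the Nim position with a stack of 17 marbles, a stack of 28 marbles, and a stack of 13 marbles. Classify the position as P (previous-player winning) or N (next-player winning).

Nim-sum: 17 XOR 28 XOR 13 = 0.
The nim-sum is 0, so this is a P-position: the player to move is in a losing position under optimal play.

P-position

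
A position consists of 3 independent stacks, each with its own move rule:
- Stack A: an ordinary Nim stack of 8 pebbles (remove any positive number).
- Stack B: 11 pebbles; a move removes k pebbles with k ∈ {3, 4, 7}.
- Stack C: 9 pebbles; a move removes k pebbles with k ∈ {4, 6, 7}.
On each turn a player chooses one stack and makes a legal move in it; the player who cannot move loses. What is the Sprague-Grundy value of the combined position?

10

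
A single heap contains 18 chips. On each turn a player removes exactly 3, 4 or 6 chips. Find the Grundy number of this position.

Compute g(0), g(1), … for moves {3, 4, 6}:
k:     0  1  2  3  4  5  6  7  8  9 10 11 12 13 14 15 16 17 18
g(k):  0  0  0  1  1  1  2  2  2  0  0  0  1  1  1  2  2  2  0
So g(18) = 0.

0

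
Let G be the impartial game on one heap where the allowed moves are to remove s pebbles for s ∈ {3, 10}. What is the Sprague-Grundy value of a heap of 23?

Build the Grundy sequence with g(k) = mex{g(k−s) : s ∈ {3, 10}, s ≤ k}:
k:     0  1  2  3  4  5  6  7  8  9 10 11 12 13 14 15 16 17 18 19 20 21 22 23
g(k):  0  0  0  1  1  1  0  0  0  1  1  1  2  0  0  0  1  1  1  0  0  0  1  1
So g(23) = 1.

1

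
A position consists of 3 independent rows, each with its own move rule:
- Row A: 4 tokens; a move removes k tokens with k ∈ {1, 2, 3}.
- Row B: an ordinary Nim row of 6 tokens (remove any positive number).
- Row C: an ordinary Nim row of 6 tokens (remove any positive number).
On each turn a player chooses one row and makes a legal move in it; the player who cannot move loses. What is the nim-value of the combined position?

0

Grundy values for row A (subtraction set {1, 2, 3}):
g(0) = mex{} = 0
g(1) = mex{0} = 1
g(2) = mex{0,1} = 2
g(3) = mex{0,1,2} = 3
g(4) = mex{1,2,3} = 0
So g(4) = 0.
Row B is a plain Nim row of size 6, so its Grundy value is 6.
Row C is a plain Nim row of size 6, so its Grundy value is 6.
By the Sprague-Grundy theorem, the Grundy value of a sum of independent games is the XOR of the component values.
Combined value = 0 XOR 6 XOR 6 = 0.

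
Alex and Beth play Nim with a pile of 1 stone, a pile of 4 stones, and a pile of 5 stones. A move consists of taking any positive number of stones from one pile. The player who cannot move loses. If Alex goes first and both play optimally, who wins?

Beth wins

Bitwise XOR of the heap sizes:
  001  (1)
  100  (4)
  101  (5)
  ---
  000  (0)
The nim-sum is 0, so this is a P-position: the player to move is in a losing position under optimal play; Alex is about to move from it and so loses — Beth wins.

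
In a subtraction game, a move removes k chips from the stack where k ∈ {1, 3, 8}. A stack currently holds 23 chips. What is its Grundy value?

Grundy values for subtraction set {1, 3, 8}:
k:     0  1  2  3  4  5  6  7  8  9 10 11 12 13 14 15 16 17 18 19 20 21 22 23
g(k):  0  1  0  1  0  1  0  1  2  3  2  0  1  0  1  0  1  0  1  2  3  2  0  1
So g(23) = 1.

1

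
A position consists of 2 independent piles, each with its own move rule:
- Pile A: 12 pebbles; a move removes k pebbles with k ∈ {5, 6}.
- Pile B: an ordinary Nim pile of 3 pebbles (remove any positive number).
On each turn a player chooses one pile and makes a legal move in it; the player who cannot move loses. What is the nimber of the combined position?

3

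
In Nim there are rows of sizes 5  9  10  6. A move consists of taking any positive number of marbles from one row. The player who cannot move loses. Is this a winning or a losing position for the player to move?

Losing position

Bitwise XOR of the heap sizes:
  0101  (5)
  1001  (9)
  1010  (10)
  0110  (6)
  ----
  0000  (0)
The nim-sum is 0, so this is a P-position: the player to move is in a losing position under optimal play.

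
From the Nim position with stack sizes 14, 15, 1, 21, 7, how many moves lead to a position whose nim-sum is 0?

1

Nim-sum: 14 ⊕ 15 ⊕ 1 ⊕ 21 ⊕ 7 = 18.
The overall nim-sum is X = 18. A stack of size p has a winning move iff p XOR X < p (reduce it to p XOR X).
  14: 14 XOR 18 = 28 ≥ 14 — no move.
  15: 15 XOR 18 = 29 ≥ 15 — no move.
  1: 1 XOR 18 = 19 ≥ 1 — no move.
  21: 21 XOR 18 = 7 < 21 — winning move (to 7).
  7: 7 XOR 18 = 21 ≥ 7 — no move.
That gives 1 winning move.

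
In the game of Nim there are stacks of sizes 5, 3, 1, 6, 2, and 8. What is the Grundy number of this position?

Nim-sum: 5 ⊕ 3 ⊕ 1 ⊕ 6 ⊕ 2 ⊕ 8 = 11.

11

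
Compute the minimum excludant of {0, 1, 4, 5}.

2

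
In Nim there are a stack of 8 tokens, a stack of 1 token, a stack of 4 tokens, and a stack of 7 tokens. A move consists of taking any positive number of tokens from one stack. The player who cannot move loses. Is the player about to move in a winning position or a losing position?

In binary:
  1000  (8)
  0001  (1)
  0100  (4)
  0111  (7)
  ----
  1010  (10)
The nim-sum is 10 ≠ 0, so this is an N-position: the player to move can win.

Winning position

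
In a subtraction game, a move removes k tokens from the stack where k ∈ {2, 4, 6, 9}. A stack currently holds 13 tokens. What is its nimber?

1

Build the Grundy sequence with g(k) = mex{g(k−s) : s ∈ {2, 4, 6, 9}, s ≤ k}:
k:     0  1  2  3  4  5  6  7  8  9 10 11 12 13
g(k):  0  0  1  1  2  2  3  3  0  4  1  0  2  1
So g(13) = 1.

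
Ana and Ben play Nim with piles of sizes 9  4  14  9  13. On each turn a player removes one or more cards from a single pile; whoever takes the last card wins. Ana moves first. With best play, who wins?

Ana wins

Nim-sum: 9 ^ 4 ^ 14 ^ 9 ^ 13 = 7.
The nim-sum is 7 ≠ 0, so this is an N-position: the player to move can win; Ana has a winning move.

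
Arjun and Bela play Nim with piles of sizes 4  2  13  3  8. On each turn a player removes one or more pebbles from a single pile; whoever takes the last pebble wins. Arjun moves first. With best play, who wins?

Bela wins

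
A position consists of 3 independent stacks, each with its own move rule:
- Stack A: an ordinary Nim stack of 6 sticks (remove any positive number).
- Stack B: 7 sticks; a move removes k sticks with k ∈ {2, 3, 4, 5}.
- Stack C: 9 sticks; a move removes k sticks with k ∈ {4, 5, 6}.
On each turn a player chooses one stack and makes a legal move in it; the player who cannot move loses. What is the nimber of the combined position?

4

Stack A is a plain Nim stack of size 6, so its Grundy value is 6.
Build the Grundy sequence for stack B with g(k) = mex{g(k−s) : s ∈ {2, 3, 4, 5}, s ≤ k}:
g(0) = mex{} = 0
g(1) = mex{} = 0
g(2) = mex{0} = 1
g(3) = mex{0} = 1
g(4) = mex{0,1} = 2
g(5) = mex{0,1} = 2
g(6) = mex{0,1,2} = 3
g(7) = mex{1,2} = 0
So g(7) = 0.
For stack C, compute g(0), g(1), … with moves {4, 5, 6}:
k:     0  1  2  3  4  5  6  7  8  9
g(k):  0  0  0  0  1  1  1  1  2  2
So g(9) = 2.
By the Sprague-Grundy theorem, the Grundy value of a sum of independent games is the XOR of the component values.
Combined value = 6 XOR 0 XOR 2 = 4.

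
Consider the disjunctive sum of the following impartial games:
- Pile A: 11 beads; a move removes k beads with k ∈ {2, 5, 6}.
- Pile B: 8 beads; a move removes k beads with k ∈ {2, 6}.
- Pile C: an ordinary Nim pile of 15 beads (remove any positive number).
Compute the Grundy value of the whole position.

Build the Grundy sequence for pile A with g(k) = mex{g(k−s) : s ∈ {2, 5, 6}, s ≤ k}:
k:     0  1  2  3  4  5  6  7  8  9 10 11
g(k):  0  0  1  1  0  2  1  3  0  2  1  0
So g(11) = 0.
Grundy values for pile B (subtraction set {2, 6}):
g(0) = mex{} = 0
g(1) = mex{} = 0
g(2) = mex{0} = 1
g(3) = mex{0} = 1
g(4) = mex{1} = 0
g(5) = mex{1} = 0
g(6) = mex{0} = 1
g(7) = mex{0} = 1
g(8) = mex{1} = 0
So g(8) = 0.
Pile C is a plain Nim pile of size 15, so its Grundy value is 15.
By the Sprague-Grundy theorem, the Grundy value of a sum of independent games is the XOR of the component values.
Combined value = 0 ⊕ 0 ⊕ 15 = 15.

15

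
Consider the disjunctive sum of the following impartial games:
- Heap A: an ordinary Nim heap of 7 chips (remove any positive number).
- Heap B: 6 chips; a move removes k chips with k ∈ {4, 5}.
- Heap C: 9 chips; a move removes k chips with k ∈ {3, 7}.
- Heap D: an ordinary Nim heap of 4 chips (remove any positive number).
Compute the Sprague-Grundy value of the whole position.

3

Heap A is a plain Nim heap of size 7, so its Grundy value is 7.
Build the Grundy sequence for heap B with g(k) = mex{g(k−s) : s ∈ {4, 5}, s ≤ k}:
g(0) = mex{} = 0
g(1) = mex{} = 0
g(2) = mex{} = 0
g(3) = mex{} = 0
g(4) = mex{0} = 1
g(5) = mex{0} = 1
g(6) = mex{0} = 1
So g(6) = 1.
For heap C, compute g(0), g(1), … with moves {3, 7}:
g(0) = mex{} = 0
g(1) = mex{} = 0
g(2) = mex{} = 0
g(3) = mex{0} = 1
g(4) = mex{0} = 1
g(5) = mex{0} = 1
g(6) = mex{1} = 0
g(7) = mex{0,1} = 2
g(8) = mex{0,1} = 2
g(9) = mex{0} = 1
So g(9) = 1.
Heap D is a plain Nim heap of size 4, so its Grundy value is 4.
By the Sprague-Grundy theorem, the Grundy value of a sum of independent games is the XOR of the component values.
Combined value = 7 XOR 1 XOR 1 XOR 4 = 3.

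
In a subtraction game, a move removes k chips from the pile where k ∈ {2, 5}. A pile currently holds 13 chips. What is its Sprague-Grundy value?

1

Build the Grundy sequence with g(k) = mex{g(k−s) : s ∈ {2, 5}, s ≤ k}:
g(0) = mex{} = 0
g(1) = mex{} = 0
g(2) = mex{0} = 1
g(3) = mex{0} = 1
g(4) = mex{1} = 0
g(5) = mex{0,1} = 2
g(6) = mex{0} = 1
g(7) = mex{1,2} = 0
g(8) = mex{1} = 0
g(9) = mex{0} = 1
g(10) = mex{0,2} = 1
g(11) = mex{1} = 0
g(12) = mex{0,1} = 2
g(13) = mex{0} = 1
So g(13) = 1.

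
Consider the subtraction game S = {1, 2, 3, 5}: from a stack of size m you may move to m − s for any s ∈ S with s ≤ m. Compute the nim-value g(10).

Build the Grundy sequence with g(k) = mex{g(k−s) : s ∈ {1, 2, 3, 5}, s ≤ k}:
g(0) = mex{} = 0
g(1) = mex{0} = 1
g(2) = mex{0,1} = 2
g(3) = mex{0,1,2} = 3
g(4) = mex{1,2,3} = 0
g(5) = mex{0,2,3} = 1
g(6) = mex{0,1,3} = 2
g(7) = mex{0,1,2} = 3
g(8) = mex{1,2,3} = 0
g(9) = mex{0,2,3} = 1
g(10) = mex{0,1,3} = 2
So g(10) = 2.

2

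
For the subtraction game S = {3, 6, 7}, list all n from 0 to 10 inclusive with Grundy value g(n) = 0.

Compute g(0), g(1), … for moves {3, 6, 7}:
k:     0  1  2  3  4  5  6  7  8  9 10
g(k):  0  0  0  1  1  1  2  2  2  3  0
The P-positions (g = 0) in 0..10 are 0, 1, 2, 10.

0, 1, 2, 10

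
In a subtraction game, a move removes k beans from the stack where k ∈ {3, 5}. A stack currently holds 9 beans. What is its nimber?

0

Grundy values for subtraction set {3, 5}:
k:     0  1  2  3  4  5  6  7  8  9
g(k):  0  0  0  1  1  1  2  2  0  0
So g(9) = 0.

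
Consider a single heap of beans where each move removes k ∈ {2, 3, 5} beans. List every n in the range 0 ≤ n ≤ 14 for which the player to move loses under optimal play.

Grundy values for subtraction set {2, 3, 5}:
g(0) = mex{} = 0
g(1) = mex{} = 0
g(2) = mex{0} = 1
g(3) = mex{0} = 1
g(4) = mex{0,1} = 2
g(5) = mex{0,1} = 2
g(6) = mex{0,1,2} = 3
g(7) = mex{1,2} = 0
g(8) = mex{1,2,3} = 0
g(9) = mex{0,2,3} = 1
g(10) = mex{0,2} = 1
g(11) = mex{0,1,3} = 2
g(12) = mex{0,1} = 2
g(13) = mex{0,1,2} = 3
g(14) = mex{1,2} = 0
The P-positions (g = 0) in 0..14 are 0, 1, 7, 8, 14.

0, 1, 7, 8, 14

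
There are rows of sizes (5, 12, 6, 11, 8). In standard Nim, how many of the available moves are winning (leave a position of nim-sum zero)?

Nim-sum: 5 XOR 12 XOR 6 XOR 11 XOR 8 = 12.
The overall nim-sum is X = 12. A row of size p has a winning move iff p XOR X < p (reduce it to p XOR X).
  5: 5 XOR 12 = 9 ≥ 5 — no move.
  12: 12 XOR 12 = 0 < 12 — winning move (to 0).
  6: 6 XOR 12 = 10 ≥ 6 — no move.
  11: 11 XOR 12 = 7 < 11 — winning move (to 7).
  8: 8 XOR 12 = 4 < 8 — winning move (to 4).
That gives 3 winning moves.

3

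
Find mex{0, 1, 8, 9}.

2

The values 0, 1 are all present; 2 is the first non-negative integer missing from the set.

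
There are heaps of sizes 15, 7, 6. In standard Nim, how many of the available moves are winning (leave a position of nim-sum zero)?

1

Compute the nim-sum pairwise:
15 ^ 7 = 8
8 ^ 6 = 14
The overall nim-sum is X = 14. A heap of size p has a winning move iff p XOR X < p (reduce it to p XOR X).
  15: 15 XOR 14 = 1 < 15 — winning move (to 1).
  7: 7 XOR 14 = 9 ≥ 7 — no move.
  6: 6 XOR 14 = 8 ≥ 6 — no move.
That gives 1 winning move.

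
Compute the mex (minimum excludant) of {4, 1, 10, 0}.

2

The values 0, 1 are all present; 2 is the first non-negative integer missing from the set.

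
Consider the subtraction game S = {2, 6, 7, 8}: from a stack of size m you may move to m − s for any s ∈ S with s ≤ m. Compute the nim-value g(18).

0

Grundy values for subtraction set {2, 6, 7, 8}:
k:     0  1  2  3  4  5  6  7  8  9 10 11 12 13 14 15 16 17 18
g(k):  0  0  1  1  0  0  1  1  2  2  3  3  2  2  0  0  1  1  0
So g(18) = 0.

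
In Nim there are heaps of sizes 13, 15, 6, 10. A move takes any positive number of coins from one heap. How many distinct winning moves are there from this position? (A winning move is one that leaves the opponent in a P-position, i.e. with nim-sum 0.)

3

Nim-sum: 13 ⊕ 15 ⊕ 6 ⊕ 10 = 14.
The overall nim-sum is X = 14. A heap of size p has a winning move iff p XOR X < p (reduce it to p XOR X).
  13: 13 XOR 14 = 3 < 13 — winning move (to 3).
  15: 15 XOR 14 = 1 < 15 — winning move (to 1).
  6: 6 XOR 14 = 8 ≥ 6 — no move.
  10: 10 XOR 14 = 4 < 10 — winning move (to 4).
That gives 3 winning moves.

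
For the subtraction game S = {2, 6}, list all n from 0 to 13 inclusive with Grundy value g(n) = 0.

0, 1, 4, 5, 8, 9, 12, 13

Build the Grundy sequence with g(k) = mex{g(k−s) : s ∈ {2, 6}, s ≤ k}:
k:     0  1  2  3  4  5  6  7  8  9 10 11 12 13
g(k):  0  0  1  1  0  0  1  1  0  0  1  1  0  0
The P-positions (g = 0) in 0..13 are 0, 1, 4, 5, 8, 9, 12, 13.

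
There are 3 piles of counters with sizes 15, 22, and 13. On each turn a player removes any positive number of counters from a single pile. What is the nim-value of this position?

20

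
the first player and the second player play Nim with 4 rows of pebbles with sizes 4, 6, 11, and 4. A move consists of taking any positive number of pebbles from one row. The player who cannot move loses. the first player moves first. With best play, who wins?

the first player wins

Compute the nim-sum pairwise:
4 ⊕ 6 = 2
2 ⊕ 11 = 9
9 ⊕ 4 = 13
The nim-sum is 13 ≠ 0, so this is an N-position: the player to move can win; the first player has a winning move.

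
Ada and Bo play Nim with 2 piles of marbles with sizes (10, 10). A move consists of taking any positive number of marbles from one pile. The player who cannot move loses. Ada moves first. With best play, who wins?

Bo wins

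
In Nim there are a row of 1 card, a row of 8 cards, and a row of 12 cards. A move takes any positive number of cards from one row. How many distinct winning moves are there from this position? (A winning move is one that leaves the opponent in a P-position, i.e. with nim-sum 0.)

Compute the nim-sum pairwise:
1 ⊕ 8 = 9
9 ⊕ 12 = 5
The overall nim-sum is X = 5. A row of size p has a winning move iff p XOR X < p (reduce it to p XOR X).
  1: 1 XOR 5 = 4 ≥ 1 — no move.
  8: 8 XOR 5 = 13 ≥ 8 — no move.
  12: 12 XOR 5 = 9 < 12 — winning move (to 9).
That gives 1 winning move.

1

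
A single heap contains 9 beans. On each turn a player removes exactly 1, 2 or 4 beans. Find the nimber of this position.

0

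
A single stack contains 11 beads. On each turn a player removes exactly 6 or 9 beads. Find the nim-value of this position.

1

Grundy values for subtraction set {6, 9}:
g(0) = mex{} = 0
g(1) = mex{} = 0
g(2) = mex{} = 0
g(3) = mex{} = 0
g(4) = mex{} = 0
g(5) = mex{} = 0
g(6) = mex{0} = 1
g(7) = mex{0} = 1
g(8) = mex{0} = 1
g(9) = mex{0} = 1
g(10) = mex{0} = 1
g(11) = mex{0} = 1
So g(11) = 1.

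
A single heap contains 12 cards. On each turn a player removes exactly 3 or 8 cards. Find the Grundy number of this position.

0

Grundy values for subtraction set {3, 8}:
k:     0  1  2  3  4  5  6  7  8  9 10 11 12
g(k):  0  0  0  1  1  1  0  0  2  1  1  0  0
So g(12) = 0.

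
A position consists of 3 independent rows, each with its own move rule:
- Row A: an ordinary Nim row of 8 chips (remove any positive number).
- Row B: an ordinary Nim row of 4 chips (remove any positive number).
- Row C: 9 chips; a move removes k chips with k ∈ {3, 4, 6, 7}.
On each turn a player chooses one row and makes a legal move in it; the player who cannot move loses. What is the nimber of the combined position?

15

Row A is a plain Nim row of size 8, so its Grundy value is 8.
Row B is a plain Nim row of size 4, so its Grundy value is 4.
Build the Grundy sequence for row C with g(k) = mex{g(k−s) : s ∈ {3, 4, 6, 7}, s ≤ k}:
k:     0  1  2  3  4  5  6  7  8  9
g(k):  0  0  0  1  1  1  2  2  2  3
So g(9) = 3.
The value of a disjunctive sum is the nim-sum of the parts.
Combined value = 8 ⊕ 4 ⊕ 3 = 15.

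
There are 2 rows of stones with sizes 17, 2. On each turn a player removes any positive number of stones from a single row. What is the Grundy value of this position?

In binary:
  10001  (17)
  00010  (2)
  -----
  10011  (19)

19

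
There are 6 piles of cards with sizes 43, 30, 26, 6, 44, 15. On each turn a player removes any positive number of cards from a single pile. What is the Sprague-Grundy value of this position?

10

Nim-sum: 43 XOR 30 XOR 26 XOR 6 XOR 44 XOR 15 = 10.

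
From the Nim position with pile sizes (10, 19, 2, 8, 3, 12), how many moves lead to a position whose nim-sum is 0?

Compute the nim-sum pairwise:
10 ^ 19 = 25
25 ^ 2 = 27
27 ^ 8 = 19
19 ^ 3 = 16
16 ^ 12 = 28
The overall nim-sum is X = 28. A pile of size p has a winning move iff p XOR X < p (reduce it to p XOR X).
  10: 10 XOR 28 = 22 ≥ 10 — no move.
  19: 19 XOR 28 = 15 < 19 — winning move (to 15).
  2: 2 XOR 28 = 30 ≥ 2 — no move.
  8: 8 XOR 28 = 20 ≥ 8 — no move.
  3: 3 XOR 28 = 31 ≥ 3 — no move.
  12: 12 XOR 28 = 16 ≥ 12 — no move.
That gives 1 winning move.

1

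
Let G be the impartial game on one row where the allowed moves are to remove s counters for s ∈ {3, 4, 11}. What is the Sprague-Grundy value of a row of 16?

Compute g(0), g(1), … for moves {3, 4, 11}:
k:     0  1  2  3  4  5  6  7  8  9 10 11 12 13 14 15 16
g(k):  0  0  0  1  1  1  2  0  0  0  1  1  1  2  0  0  0
So g(16) = 0.

0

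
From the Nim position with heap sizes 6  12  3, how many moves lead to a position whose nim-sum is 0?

1

Compute the nim-sum pairwise:
6 ⊕ 12 = 10
10 ⊕ 3 = 9
The overall nim-sum is X = 9. A heap of size p has a winning move iff p XOR X < p (reduce it to p XOR X).
  6: 6 XOR 9 = 15 ≥ 6 — no move.
  12: 12 XOR 9 = 5 < 12 — winning move (to 5).
  3: 3 XOR 9 = 10 ≥ 3 — no move.
That gives 1 winning move.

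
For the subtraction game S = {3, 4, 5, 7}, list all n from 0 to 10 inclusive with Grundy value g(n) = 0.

0, 1, 2, 10

Build the Grundy sequence with g(k) = mex{g(k−s) : s ∈ {3, 4, 5, 7}, s ≤ k}:
k:     0  1  2  3  4  5  6  7  8  9 10
g(k):  0  0  0  1  1  1  2  2  2  3  0
The P-positions (g = 0) in 0..10 are 0, 1, 2, 10.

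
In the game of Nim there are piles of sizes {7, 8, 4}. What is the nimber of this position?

11

Nim-sum: 7 ⊕ 8 ⊕ 4 = 11.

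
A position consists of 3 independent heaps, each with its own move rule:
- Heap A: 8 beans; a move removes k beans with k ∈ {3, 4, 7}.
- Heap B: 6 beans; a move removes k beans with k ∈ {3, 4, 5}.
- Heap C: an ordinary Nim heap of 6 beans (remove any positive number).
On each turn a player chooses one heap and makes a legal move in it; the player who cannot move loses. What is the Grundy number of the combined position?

Build the Grundy sequence for heap A with g(k) = mex{g(k−s) : s ∈ {3, 4, 7}, s ≤ k}:
k:     0  1  2  3  4  5  6  7  8
g(k):  0  0  0  1  1  1  2  2  2
So g(8) = 2.
Grundy values for heap B (subtraction set {3, 4, 5}):
g(0) = mex{} = 0
g(1) = mex{} = 0
g(2) = mex{} = 0
g(3) = mex{0} = 1
g(4) = mex{0} = 1
g(5) = mex{0} = 1
g(6) = mex{0,1} = 2
So g(6) = 2.
Heap C is a plain Nim heap of size 6, so its Grundy value is 6.
The value of a disjunctive sum is the nim-sum of the parts.
Combined value = 2 XOR 2 XOR 6 = 6.

6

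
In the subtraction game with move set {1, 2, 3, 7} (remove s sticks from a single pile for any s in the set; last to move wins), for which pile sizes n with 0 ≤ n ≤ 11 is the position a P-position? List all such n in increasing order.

Compute g(0), g(1), … for moves {1, 2, 3, 7}:
k:     0  1  2  3  4  5  6  7  8  9 10 11
g(k):  0  1  2  3  0  1  2  3  0  1  2  3
The P-positions (g = 0) in 0..11 are 0, 4, 8.

0, 4, 8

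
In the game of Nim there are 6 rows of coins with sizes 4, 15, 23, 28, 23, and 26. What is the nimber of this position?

Compute the nim-sum pairwise:
4 ⊕ 15 = 11
11 ⊕ 23 = 28
28 ⊕ 28 = 0
0 ⊕ 23 = 23
23 ⊕ 26 = 13

13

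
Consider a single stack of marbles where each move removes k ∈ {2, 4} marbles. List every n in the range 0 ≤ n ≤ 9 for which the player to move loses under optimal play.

0, 1, 6, 7

Compute g(0), g(1), … for moves {2, 4}:
g(0) = mex{} = 0
g(1) = mex{} = 0
g(2) = mex{0} = 1
g(3) = mex{0} = 1
g(4) = mex{0,1} = 2
g(5) = mex{0,1} = 2
g(6) = mex{1,2} = 0
g(7) = mex{1,2} = 0
g(8) = mex{0,2} = 1
g(9) = mex{0,2} = 1
The P-positions (g = 0) in 0..9 are 0, 1, 6, 7.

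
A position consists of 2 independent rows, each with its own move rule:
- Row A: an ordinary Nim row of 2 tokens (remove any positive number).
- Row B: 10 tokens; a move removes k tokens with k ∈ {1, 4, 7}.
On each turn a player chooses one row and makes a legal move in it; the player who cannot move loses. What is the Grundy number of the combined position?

2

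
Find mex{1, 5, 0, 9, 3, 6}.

The values 0, 1 are all present; 2 is the first non-negative integer missing from the set.

2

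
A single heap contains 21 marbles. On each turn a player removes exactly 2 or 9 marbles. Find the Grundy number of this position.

1

Build the Grundy sequence with g(k) = mex{g(k−s) : s ∈ {2, 9}, s ≤ k}:
k:     0  1  2  3  4  5  6  7  8  9 10 11 12 13 14 15 16 17 18 19 20 21
g(k):  0  0  1  1  0  0  1  1  0  2  1  0  0  1  1  0  0  1  1  0  2  1
So g(21) = 1.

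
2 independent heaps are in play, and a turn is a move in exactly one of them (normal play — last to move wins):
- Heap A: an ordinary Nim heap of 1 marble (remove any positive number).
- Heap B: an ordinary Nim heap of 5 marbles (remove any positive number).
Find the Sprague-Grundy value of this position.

Heap A is a plain Nim heap of size 1, so its Grundy value is 1.
Heap B is a plain Nim heap of size 5, so its Grundy value is 5.
The value of a disjunctive sum is the nim-sum of the parts.
Combined value = 1 ⊕ 5 = 4.

4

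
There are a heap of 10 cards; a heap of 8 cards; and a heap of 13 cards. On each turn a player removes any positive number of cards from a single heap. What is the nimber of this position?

Compute the nim-sum pairwise:
10 ^ 8 = 2
2 ^ 13 = 15

15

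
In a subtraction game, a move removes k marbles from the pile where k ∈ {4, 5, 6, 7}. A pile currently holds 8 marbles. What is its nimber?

Build the Grundy sequence with g(k) = mex{g(k−s) : s ∈ {4, 5, 6, 7}, s ≤ k}:
k:     0  1  2  3  4  5  6  7  8
g(k):  0  0  0  0  1  1  1  1  2
So g(8) = 2.

2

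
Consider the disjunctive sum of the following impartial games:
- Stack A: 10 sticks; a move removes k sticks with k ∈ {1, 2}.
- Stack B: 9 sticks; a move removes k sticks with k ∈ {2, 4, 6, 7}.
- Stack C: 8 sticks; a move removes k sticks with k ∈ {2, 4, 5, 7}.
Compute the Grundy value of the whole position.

For stack A, compute g(0), g(1), … with moves {1, 2}:
k:     0  1  2  3  4  5  6  7  8  9 10
g(k):  0  1  2  0  1  2  0  1  2  0  1
So g(10) = 1.
For stack B, compute g(0), g(1), … with moves {2, 4, 6, 7}:
g(0) = mex{} = 0
g(1) = mex{} = 0
g(2) = mex{0} = 1
g(3) = mex{0} = 1
g(4) = mex{0,1} = 2
g(5) = mex{0,1} = 2
g(6) = mex{0,1,2} = 3
g(7) = mex{0,1,2} = 3
g(8) = mex{0,1,2,3} = 4
g(9) = mex{1,2,3} = 0
So g(9) = 0.
Grundy values for stack C (subtraction set {2, 4, 5, 7}):
k:     0  1  2  3  4  5  6  7  8
g(k):  0  0  1  1  2  2  3  3  4
So g(8) = 4.
The value of a disjunctive sum is the nim-sum of the parts.
Combined value = 1 XOR 0 XOR 4 = 5.

5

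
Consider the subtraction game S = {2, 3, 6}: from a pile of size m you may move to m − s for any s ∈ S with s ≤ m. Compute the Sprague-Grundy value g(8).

2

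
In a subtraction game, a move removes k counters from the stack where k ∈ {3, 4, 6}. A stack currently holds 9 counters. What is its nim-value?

0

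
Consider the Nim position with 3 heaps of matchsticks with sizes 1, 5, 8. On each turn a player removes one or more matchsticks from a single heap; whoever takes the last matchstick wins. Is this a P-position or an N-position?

Compute the nim-sum pairwise:
1 XOR 5 = 4
4 XOR 8 = 12
The nim-sum is 12 ≠ 0, so this is an N-position: the player to move can win.

N-position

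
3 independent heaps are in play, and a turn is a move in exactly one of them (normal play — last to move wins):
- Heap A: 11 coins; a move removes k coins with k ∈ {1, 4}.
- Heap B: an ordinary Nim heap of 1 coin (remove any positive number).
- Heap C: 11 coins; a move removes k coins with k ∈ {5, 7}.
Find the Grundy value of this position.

2

Build the Grundy sequence for heap A with g(k) = mex{g(k−s) : s ∈ {1, 4}, s ≤ k}:
k:     0  1  2  3  4  5  6  7  8  9 10 11
g(k):  0  1  0  1  2  0  1  0  1  2  0  1
So g(11) = 1.
Heap B is a plain Nim heap of size 1, so its Grundy value is 1.
Grundy values for heap C (subtraction set {5, 7}):
g(0) = mex{} = 0
g(1) = mex{} = 0
g(2) = mex{} = 0
g(3) = mex{} = 0
g(4) = mex{} = 0
g(5) = mex{0} = 1
g(6) = mex{0} = 1
g(7) = mex{0} = 1
g(8) = mex{0} = 1
g(9) = mex{0} = 1
g(10) = mex{0,1} = 2
g(11) = mex{0,1} = 2
So g(11) = 2.
By the Sprague-Grundy theorem, the Grundy value of a sum of independent games is the XOR of the component values.
Combined value = 1 XOR 1 XOR 2 = 2.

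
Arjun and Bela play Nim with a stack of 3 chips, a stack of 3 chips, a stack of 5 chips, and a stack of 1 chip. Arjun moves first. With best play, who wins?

Compute the nim-sum pairwise:
3 XOR 3 = 0
0 XOR 5 = 5
5 XOR 1 = 4
The nim-sum is 4 ≠ 0, so this is an N-position: the player to move can win; Arjun has a winning move.

Arjun wins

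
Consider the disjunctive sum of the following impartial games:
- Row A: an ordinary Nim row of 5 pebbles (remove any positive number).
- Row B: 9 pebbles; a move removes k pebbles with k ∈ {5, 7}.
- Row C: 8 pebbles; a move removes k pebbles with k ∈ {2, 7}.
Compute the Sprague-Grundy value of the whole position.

6

Row A is a plain Nim row of size 5, so its Grundy value is 5.
For row B, compute g(0), g(1), … with moves {5, 7}:
k:     0  1  2  3  4  5  6  7  8  9
g(k):  0  0  0  0  0  1  1  1  1  1
So g(9) = 1.
Grundy values for row C (subtraction set {2, 7}):
g(0) = mex{} = 0
g(1) = mex{} = 0
g(2) = mex{0} = 1
g(3) = mex{0} = 1
g(4) = mex{1} = 0
g(5) = mex{1} = 0
g(6) = mex{0} = 1
g(7) = mex{0} = 1
g(8) = mex{0,1} = 2
So g(8) = 2.
The value of a disjunctive sum is the nim-sum of the parts.
Combined value = 5 XOR 1 XOR 2 = 6.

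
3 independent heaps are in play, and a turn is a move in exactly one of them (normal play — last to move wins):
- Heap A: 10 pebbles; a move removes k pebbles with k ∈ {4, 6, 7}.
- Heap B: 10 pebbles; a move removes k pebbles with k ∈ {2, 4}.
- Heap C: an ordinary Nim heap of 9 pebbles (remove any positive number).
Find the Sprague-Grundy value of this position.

9

Grundy values for heap A (subtraction set {4, 6, 7}):
g(0) = mex{} = 0
g(1) = mex{} = 0
g(2) = mex{} = 0
g(3) = mex{} = 0
g(4) = mex{0} = 1
g(5) = mex{0} = 1
g(6) = mex{0} = 1
g(7) = mex{0} = 1
g(8) = mex{0,1} = 2
g(9) = mex{0,1} = 2
g(10) = mex{0,1} = 2
So g(10) = 2.
For heap B, compute g(0), g(1), … with moves {2, 4}:
g(0) = mex{} = 0
g(1) = mex{} = 0
g(2) = mex{0} = 1
g(3) = mex{0} = 1
g(4) = mex{0,1} = 2
g(5) = mex{0,1} = 2
g(6) = mex{1,2} = 0
g(7) = mex{1,2} = 0
g(8) = mex{0,2} = 1
g(9) = mex{0,2} = 1
g(10) = mex{0,1} = 2
So g(10) = 2.
Heap C is a plain Nim heap of size 9, so its Grundy value is 9.
By the Sprague-Grundy theorem, the Grundy value of a sum of independent games is the XOR of the component values.
Combined value = 2 ⊕ 2 ⊕ 9 = 9.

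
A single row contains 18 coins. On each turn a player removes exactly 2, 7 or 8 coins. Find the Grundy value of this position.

Build the Grundy sequence with g(k) = mex{g(k−s) : s ∈ {2, 7, 8}, s ≤ k}:
k:     0  1  2  3  4  5  6  7  8  9 10 11 12 13 14 15 16 17 18
g(k):  0  0  1  1  0  0  1  1  2  2  0  3  1  2  0  0  1  1  2
So g(18) = 2.

2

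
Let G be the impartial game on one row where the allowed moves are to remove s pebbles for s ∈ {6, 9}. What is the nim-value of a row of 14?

Build the Grundy sequence with g(k) = mex{g(k−s) : s ∈ {6, 9}, s ≤ k}:
g(0) = mex{} = 0
g(1) = mex{} = 0
g(2) = mex{} = 0
g(3) = mex{} = 0
g(4) = mex{} = 0
g(5) = mex{} = 0
g(6) = mex{0} = 1
g(7) = mex{0} = 1
g(8) = mex{0} = 1
g(9) = mex{0} = 1
g(10) = mex{0} = 1
g(11) = mex{0} = 1
g(12) = mex{0,1} = 2
g(13) = mex{0,1} = 2
g(14) = mex{0,1} = 2
So g(14) = 2.

2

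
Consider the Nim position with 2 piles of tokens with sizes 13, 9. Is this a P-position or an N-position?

N-position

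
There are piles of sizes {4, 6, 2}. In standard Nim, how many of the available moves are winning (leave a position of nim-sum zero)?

Nim-sum: 4 ^ 6 ^ 2 = 0.
The nim-sum is already 0, so every move leaves a nonzero nim-sum — there are no winning moves.

0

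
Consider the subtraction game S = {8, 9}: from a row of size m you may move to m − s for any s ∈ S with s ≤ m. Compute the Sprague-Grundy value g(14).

1

Build the Grundy sequence with g(k) = mex{g(k−s) : s ∈ {8, 9}, s ≤ k}:
g(0) = mex{} = 0
g(1) = mex{} = 0
g(2) = mex{} = 0
g(3) = mex{} = 0
g(4) = mex{} = 0
g(5) = mex{} = 0
g(6) = mex{} = 0
g(7) = mex{} = 0
g(8) = mex{0} = 1
g(9) = mex{0} = 1
g(10) = mex{0} = 1
g(11) = mex{0} = 1
g(12) = mex{0} = 1
g(13) = mex{0} = 1
g(14) = mex{0} = 1
So g(14) = 1.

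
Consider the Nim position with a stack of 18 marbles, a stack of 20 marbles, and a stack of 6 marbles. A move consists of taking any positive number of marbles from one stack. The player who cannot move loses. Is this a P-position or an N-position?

P-position

Compute the nim-sum pairwise:
18 ⊕ 20 = 6
6 ⊕ 6 = 0
The nim-sum is 0, so this is a P-position: the player to move is in a losing position under optimal play.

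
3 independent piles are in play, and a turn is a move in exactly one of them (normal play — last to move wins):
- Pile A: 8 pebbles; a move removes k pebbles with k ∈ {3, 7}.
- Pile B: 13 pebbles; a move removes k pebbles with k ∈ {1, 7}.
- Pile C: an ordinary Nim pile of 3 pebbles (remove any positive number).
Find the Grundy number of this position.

Build the Grundy sequence for pile A with g(k) = mex{g(k−s) : s ∈ {3, 7}, s ≤ k}:
k:     0  1  2  3  4  5  6  7  8
g(k):  0  0  0  1  1  1  0  2  2
So g(8) = 2.
Grundy values for pile B (subtraction set {1, 7}):
k:     0  1  2  3  4  5  6  7  8  9 10 11 12 13
g(k):  0  1  0  1  0  1  0  1  0  1  0  1  0  1
So g(13) = 1.
Pile C is a plain Nim pile of size 3, so its Grundy value is 3.
The value of a disjunctive sum is the nim-sum of the parts.
Combined value = 2 ⊕ 1 ⊕ 3 = 0.

0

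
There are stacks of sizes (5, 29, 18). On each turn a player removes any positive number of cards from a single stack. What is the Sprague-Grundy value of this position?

10

Write each in binary and XOR column by column:
  00101  (5)
  11101  (29)
  10010  (18)
  -----
  01010  (10)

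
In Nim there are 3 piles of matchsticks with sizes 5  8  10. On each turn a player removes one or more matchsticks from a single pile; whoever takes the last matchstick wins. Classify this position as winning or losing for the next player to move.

Winning position

Write each in binary and XOR column by column:
  0101  (5)
  1000  (8)
  1010  (10)
  ----
  0111  (7)
The nim-sum is 7 ≠ 0, so this is an N-position: the player to move can win.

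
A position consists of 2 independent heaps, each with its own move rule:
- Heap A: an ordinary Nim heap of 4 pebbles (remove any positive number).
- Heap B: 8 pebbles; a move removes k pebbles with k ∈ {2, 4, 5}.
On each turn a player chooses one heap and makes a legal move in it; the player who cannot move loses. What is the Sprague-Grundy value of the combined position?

Heap A is a plain Nim heap of size 4, so its Grundy value is 4.
Grundy values for heap B (subtraction set {2, 4, 5}):
g(0) = mex{} = 0
g(1) = mex{} = 0
g(2) = mex{0} = 1
g(3) = mex{0} = 1
g(4) = mex{0,1} = 2
g(5) = mex{0,1} = 2
g(6) = mex{0,1,2} = 3
g(7) = mex{1,2} = 0
g(8) = mex{1,2,3} = 0
So g(8) = 0.
By the Sprague-Grundy theorem, the Grundy value of a sum of independent games is the XOR of the component values.
Combined value = 4 XOR 0 = 4.

4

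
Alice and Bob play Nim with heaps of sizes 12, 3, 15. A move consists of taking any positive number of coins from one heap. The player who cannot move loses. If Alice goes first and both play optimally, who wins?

In binary:
  1100  (12)
  0011  (3)
  1111  (15)
  ----
  0000  (0)
The nim-sum is 0, so this is a P-position: the player to move is in a losing position under optimal play; Alice is about to move from it and so loses — Bob wins.

Bob wins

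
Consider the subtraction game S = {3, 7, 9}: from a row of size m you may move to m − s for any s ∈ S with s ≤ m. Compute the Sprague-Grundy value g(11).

Build the Grundy sequence with g(k) = mex{g(k−s) : s ∈ {3, 7, 9}, s ≤ k}:
g(0) = mex{} = 0
g(1) = mex{} = 0
g(2) = mex{} = 0
g(3) = mex{0} = 1
g(4) = mex{0} = 1
g(5) = mex{0} = 1
g(6) = mex{1} = 0
g(7) = mex{0,1} = 2
g(8) = mex{0,1} = 2
g(9) = mex{0} = 1
g(10) = mex{0,1,2} = 3
g(11) = mex{0,1,2} = 3
So g(11) = 3.

3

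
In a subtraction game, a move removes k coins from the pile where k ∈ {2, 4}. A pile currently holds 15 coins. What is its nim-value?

1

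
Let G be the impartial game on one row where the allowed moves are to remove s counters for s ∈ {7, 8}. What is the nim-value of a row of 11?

Build the Grundy sequence with g(k) = mex{g(k−s) : s ∈ {7, 8}, s ≤ k}:
g(0) = mex{} = 0
g(1) = mex{} = 0
g(2) = mex{} = 0
g(3) = mex{} = 0
g(4) = mex{} = 0
g(5) = mex{} = 0
g(6) = mex{} = 0
g(7) = mex{0} = 1
g(8) = mex{0} = 1
g(9) = mex{0} = 1
g(10) = mex{0} = 1
g(11) = mex{0} = 1
So g(11) = 1.

1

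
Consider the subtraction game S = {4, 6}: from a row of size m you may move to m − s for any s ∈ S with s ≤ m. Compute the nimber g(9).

Grundy values for subtraction set {4, 6}:
k:     0  1  2  3  4  5  6  7  8  9
g(k):  0  0  0  0  1  1  1  1  2  2
So g(9) = 2.

2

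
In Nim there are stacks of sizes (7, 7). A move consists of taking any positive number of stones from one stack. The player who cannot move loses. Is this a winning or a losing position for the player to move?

In binary:
  111  (7)
  111  (7)
  ---
  000  (0)
The nim-sum is 0, so this is a P-position: the player to move is in a losing position under optimal play.

Losing position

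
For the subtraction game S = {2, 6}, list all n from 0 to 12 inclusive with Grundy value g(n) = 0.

0, 1, 4, 5, 8, 9, 12

Compute g(0), g(1), … for moves {2, 6}:
g(0) = mex{} = 0
g(1) = mex{} = 0
g(2) = mex{0} = 1
g(3) = mex{0} = 1
g(4) = mex{1} = 0
g(5) = mex{1} = 0
g(6) = mex{0} = 1
g(7) = mex{0} = 1
g(8) = mex{1} = 0
g(9) = mex{1} = 0
g(10) = mex{0} = 1
g(11) = mex{0} = 1
g(12) = mex{1} = 0
The P-positions (g = 0) in 0..12 are 0, 1, 4, 5, 8, 9, 12.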